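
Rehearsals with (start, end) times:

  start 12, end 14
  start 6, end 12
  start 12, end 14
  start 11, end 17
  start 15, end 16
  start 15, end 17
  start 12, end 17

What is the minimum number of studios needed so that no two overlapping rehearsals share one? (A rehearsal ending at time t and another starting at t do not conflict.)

4

starts: [6, 11, 12, 12, 12, 15, 15]
ends:   [12, 14, 14, 16, 17, 17, 17]
s6→1 s11→2 e12→1 s12→2 s12→3 s12→4  — peak 4.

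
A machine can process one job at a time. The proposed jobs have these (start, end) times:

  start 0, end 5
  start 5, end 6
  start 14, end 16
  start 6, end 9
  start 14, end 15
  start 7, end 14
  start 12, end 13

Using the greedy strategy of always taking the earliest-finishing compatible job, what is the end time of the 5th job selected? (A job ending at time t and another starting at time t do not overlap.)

Sorted by end: (0,5)  (5,6)  (6,9)  (12,13)  (7,14)  (14,15)  (14,16)
take (0,5); take (5,6); take (6,9); take (12,13); take (14,15).
Selected: (0,5) (5,6) (6,9) (12,13) (14,15)

15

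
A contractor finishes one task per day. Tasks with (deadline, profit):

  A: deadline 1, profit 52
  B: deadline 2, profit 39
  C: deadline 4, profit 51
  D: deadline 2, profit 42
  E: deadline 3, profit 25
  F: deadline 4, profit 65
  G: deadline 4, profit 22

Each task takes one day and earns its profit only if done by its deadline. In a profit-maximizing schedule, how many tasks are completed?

By profit: F(d4,65), A(d1,52), C(d4,51), D(d2,42), B(d2,39), E(d3,25), G(d4,22)
F→slot 4; A→slot 1; C→slot 3; D→slot 2; B skipped; E skipped; G skipped.
4 of 7 scheduled.

4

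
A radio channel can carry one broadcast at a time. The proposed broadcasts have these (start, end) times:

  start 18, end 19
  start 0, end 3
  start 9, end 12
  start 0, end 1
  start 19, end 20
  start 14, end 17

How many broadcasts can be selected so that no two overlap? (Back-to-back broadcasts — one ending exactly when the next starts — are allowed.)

5

Order by finish time; keep every interval that doesn't clash with the previous kept one.
By end time: (0,1), (0,3), (9,12), (14,17), (18,19), (19,20).
Pick (0,1); next start ≥ 1 → (9,12); next start ≥ 12 → (14,17); next start ≥ 17 → (18,19); next start ≥ 19 → (19,20).
Selected 5 broadcasts.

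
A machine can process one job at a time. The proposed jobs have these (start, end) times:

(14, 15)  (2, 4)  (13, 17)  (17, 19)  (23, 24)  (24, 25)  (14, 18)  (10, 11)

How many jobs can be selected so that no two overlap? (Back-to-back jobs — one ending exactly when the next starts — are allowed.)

By end time: (2,4), (10,11), (14,15), (13,17), (14,18), (17,19), (23,24), (24,25).
Pick (2,4); next start ≥ 4 → (10,11); next start ≥ 11 → (14,15); next start ≥ 15 → (17,19); next start ≥ 19 → (23,24); next start ≥ 24 → (24,25).
Selected 6 jobs.

6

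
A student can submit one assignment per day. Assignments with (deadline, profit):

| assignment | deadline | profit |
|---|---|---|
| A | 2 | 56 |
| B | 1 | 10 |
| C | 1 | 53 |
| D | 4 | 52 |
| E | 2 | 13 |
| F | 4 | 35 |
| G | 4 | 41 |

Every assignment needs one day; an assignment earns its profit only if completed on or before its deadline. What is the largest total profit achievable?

202

Sort by profit descending; place each in the latest free slot ≤ its deadline.
Profit order: A=56 C=53 D=52 G=41 F=35 E=13 B=10
Assign: A→slot 2, C→slot 1, D→slot 4, G→slot 3, F skipped, E skipped, B skipped.
Slots: [1:C] [2:A] [3:G] [4:D]
Profit = 53 + 56 + 41 + 52 = 202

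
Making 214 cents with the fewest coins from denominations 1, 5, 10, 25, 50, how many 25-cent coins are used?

214 = 4×50 + 1×10 + 4×1
Count of 25: 0

0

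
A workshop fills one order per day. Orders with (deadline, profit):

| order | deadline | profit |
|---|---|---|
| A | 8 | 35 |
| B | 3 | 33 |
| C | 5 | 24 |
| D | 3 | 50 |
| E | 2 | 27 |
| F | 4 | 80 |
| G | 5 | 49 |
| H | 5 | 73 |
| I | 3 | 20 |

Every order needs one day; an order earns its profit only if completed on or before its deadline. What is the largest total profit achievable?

Sort by profit descending; place each in the latest free slot ≤ its deadline.
By profit: F(d4,80), H(d5,73), D(d3,50), G(d5,49), A(d8,35), B(d3,33), E(d2,27), C(d5,24), I(d3,20)
F→slot 4; H→slot 5; D→slot 3; G→slot 2; A→slot 8; B→slot 1; E skipped; C skipped; I skipped.
Profit = 33 + 49 + 50 + 80 + 73 + 35 = 320

320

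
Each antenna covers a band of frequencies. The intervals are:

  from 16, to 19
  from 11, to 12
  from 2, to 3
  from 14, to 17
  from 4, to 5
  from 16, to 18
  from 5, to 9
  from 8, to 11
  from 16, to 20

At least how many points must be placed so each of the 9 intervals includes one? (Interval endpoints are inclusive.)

Process intervals by earliest right end; each time one isn't hit yet, stab at its right endpoint.
By right end: [2,3]  [4,5]  [5,9]  [8,11]  [11,12]  [14,17]  [16,18]  [16,19]  [16,20]
[2,3] uncovered → point at 3; [4,5] uncovered → point at 5; [8,11] uncovered → point at 11; [14,17] uncovered → point at 17.
Points: 3, 5, 11, 17 (4 total).

4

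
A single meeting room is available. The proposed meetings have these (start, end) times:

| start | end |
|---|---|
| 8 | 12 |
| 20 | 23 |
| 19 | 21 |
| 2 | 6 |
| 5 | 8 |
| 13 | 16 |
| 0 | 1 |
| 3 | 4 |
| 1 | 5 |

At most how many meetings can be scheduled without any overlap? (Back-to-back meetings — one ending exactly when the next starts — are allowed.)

Sorted by end: (0,1)  (3,4)  (1,5)  (2,6)  (5,8)  (8,12)  (13,16)  (19,21)  (20,23)
take (0,1); take (3,4); take (5,8); take (8,12); take (13,16); take (19,21); skip (20,23).
Selected 6 meetings.

6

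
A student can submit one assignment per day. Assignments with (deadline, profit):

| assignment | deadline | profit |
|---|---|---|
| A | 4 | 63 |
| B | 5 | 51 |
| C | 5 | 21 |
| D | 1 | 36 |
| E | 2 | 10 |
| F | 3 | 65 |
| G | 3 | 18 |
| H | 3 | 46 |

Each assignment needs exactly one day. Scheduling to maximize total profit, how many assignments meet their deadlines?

5

Take jobs in profit order; each goes to the latest open slot no later than its deadline.
Profit order: F=65 A=63 B=51 H=46 D=36 C=21 G=18 E=10
Assign: F→slot 3, A→slot 4, B→slot 5, H→slot 2, D→slot 1, C skipped, G skipped, E skipped.
Slots: [1:D] [2:H] [3:F] [4:A] [5:B]
5 of 8 scheduled.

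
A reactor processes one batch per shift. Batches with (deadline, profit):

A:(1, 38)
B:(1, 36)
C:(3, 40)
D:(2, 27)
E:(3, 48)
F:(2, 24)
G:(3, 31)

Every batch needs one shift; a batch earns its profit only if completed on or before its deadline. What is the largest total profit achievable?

Sort by profit descending; place each in the latest free slot ≤ its deadline.
By profit: E(d3,48), C(d3,40), A(d1,38), B(d1,36), G(d3,31), D(d2,27), F(d2,24)
E→slot 3; C→slot 2; A→slot 1; B skipped; G skipped; D skipped; F skipped.
Profit = 38 + 40 + 48 = 126

126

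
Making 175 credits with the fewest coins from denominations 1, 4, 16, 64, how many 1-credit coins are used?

175 = 2×64 + 2×16 + 3×4 + 3×1
Count of 1: 3

3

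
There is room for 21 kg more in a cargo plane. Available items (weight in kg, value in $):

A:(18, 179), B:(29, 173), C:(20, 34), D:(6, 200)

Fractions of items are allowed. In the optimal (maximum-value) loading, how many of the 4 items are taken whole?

Order: D (200/6=33.33) > A (179/18=9.94) > B (173/29=5.97) > C (34/20=1.70)
Fill: take D (6 @ 200) → take 15/18 of A → 149.17; 21/21 used.
1 item(s) taken whole; one partial (take 15/18 of A).

1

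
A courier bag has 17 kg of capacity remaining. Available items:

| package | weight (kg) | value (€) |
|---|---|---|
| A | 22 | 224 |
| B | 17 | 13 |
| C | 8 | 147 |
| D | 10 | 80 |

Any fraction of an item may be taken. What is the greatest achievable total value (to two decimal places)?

Ratios (sorted): C 18.38, A 10.18, D 8.00, B 0.76
take C (8 @ 147); take 9/22 of A → 91.64. Capacity used 17/17.
Total value = 238.64

238.64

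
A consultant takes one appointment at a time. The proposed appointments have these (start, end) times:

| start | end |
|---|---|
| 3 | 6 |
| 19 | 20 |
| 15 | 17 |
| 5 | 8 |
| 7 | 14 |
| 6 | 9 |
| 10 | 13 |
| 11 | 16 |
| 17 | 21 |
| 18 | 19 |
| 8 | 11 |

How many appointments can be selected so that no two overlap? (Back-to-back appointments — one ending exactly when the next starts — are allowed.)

Order by finish time; keep every interval that doesn't clash with the previous kept one.
Sorted by end: (3,6)  (5,8)  (6,9)  (8,11)  (10,13)  (7,14)  (11,16)  (15,17)  (18,19)  (19,20)  (17,21)
take (3,6); take (6,9); take (10,13); skip (7,14); take (15,17); take (18,19); take (19,20).
Selected 6 appointments.

6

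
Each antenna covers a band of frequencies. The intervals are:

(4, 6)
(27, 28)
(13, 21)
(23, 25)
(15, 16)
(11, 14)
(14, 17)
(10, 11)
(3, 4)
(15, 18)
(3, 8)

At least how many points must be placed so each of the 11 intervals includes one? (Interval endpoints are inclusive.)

5

By right end: [3,4]  [4,6]  [3,8]  [10,11]  [11,14]  [15,16]  [14,17]  [15,18]  [13,21]  [23,25]  [27,28]
[3,4] uncovered → point at 4; [10,11] uncovered → point at 11; [15,16] uncovered → point at 16; [23,25] uncovered → point at 25; [27,28] uncovered → point at 28.
Points: 4, 11, 16, 25, 28 (5 total).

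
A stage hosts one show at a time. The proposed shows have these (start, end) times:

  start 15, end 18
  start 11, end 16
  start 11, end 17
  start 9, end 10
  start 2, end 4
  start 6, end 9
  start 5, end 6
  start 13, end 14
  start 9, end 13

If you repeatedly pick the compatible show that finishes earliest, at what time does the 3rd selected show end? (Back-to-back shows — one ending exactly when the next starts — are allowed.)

Order by finish time; keep every interval that doesn't clash with the previous kept one.
By end time: (2,4), (5,6), (6,9), (9,10), (9,13), (13,14), (11,16), (11,17), (15,18).
Pick (2,4); next start ≥ 4 → (5,6); next start ≥ 6 → (6,9); next start ≥ 9 → (9,10); next start ≥ 10 → (13,14); next start ≥ 14 → (15,18).
Selected: (2,4) (5,6) (6,9) (9,10) (13,14) (15,18)

9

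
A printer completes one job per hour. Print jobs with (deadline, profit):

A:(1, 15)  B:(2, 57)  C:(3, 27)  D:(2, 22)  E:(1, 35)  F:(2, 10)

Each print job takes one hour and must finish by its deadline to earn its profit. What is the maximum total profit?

By profit: B(d2,57), E(d1,35), C(d3,27), D(d2,22), A(d1,15), F(d2,10)
B→slot 2; E→slot 1; C→slot 3; D skipped; A skipped; F skipped.
Profit = 35 + 57 + 27 = 119

119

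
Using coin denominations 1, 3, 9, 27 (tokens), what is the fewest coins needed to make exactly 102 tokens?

6

Use the largest denomination that fits, subtract, and repeat.
102 − 3×27→21 − 2×9→3 − 1×3→0
Total coins = 3 + 2 + 1 = 6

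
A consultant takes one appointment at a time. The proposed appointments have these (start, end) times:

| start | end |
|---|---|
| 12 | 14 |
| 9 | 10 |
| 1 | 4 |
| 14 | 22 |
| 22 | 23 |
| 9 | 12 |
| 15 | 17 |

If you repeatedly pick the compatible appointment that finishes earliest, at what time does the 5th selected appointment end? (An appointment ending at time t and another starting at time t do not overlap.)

23

Order by finish time; keep every interval that doesn't clash with the previous kept one.
Sorted by end: (1,4)  (9,10)  (9,12)  (12,14)  (15,17)  (14,22)  (22,23)
take (1,4); take (9,10); skip (9,12); take (12,14); take (15,17); skip (14,22); take (22,23).
Selected: (1,4) (9,10) (12,14) (15,17) (22,23)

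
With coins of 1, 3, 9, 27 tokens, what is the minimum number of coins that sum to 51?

5

51 = 1×27 + 2×9 + 2×3
Total coins = 1 + 2 + 2 = 5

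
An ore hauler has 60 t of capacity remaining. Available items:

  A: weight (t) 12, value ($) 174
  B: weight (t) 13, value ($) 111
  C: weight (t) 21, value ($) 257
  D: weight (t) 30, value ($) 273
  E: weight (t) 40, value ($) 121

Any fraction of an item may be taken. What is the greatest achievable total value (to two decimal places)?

Greedy by value/weight ratio, highest first.
Ratios (sorted): A 14.50, C 12.24, D 9.10, B 8.54, E 3.02
take A (12 @ 174); take C (21 @ 257); take 27/30 of D → 245.70. Capacity used 60/60.
Total value = 676.70

676.70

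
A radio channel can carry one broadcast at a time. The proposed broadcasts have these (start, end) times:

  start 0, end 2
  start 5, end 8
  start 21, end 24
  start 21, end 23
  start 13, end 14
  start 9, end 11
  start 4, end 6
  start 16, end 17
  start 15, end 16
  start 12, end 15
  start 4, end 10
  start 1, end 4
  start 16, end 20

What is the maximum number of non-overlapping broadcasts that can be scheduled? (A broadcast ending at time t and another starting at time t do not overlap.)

7

Greedy by earliest finish: after sorting by end time, pick each interval compatible with the last pick.
By end time: (0,2), (1,4), (4,6), (5,8), (4,10), (9,11), (13,14), (12,15), (15,16), (16,17), (16,20), (21,23), (21,24).
Pick (0,2); next start ≥ 2 → (4,6); next start ≥ 6 → (9,11); next start ≥ 11 → (13,14); next start ≥ 14 → (15,16); next start ≥ 16 → (16,17); next start ≥ 17 → (21,23).
Selected 7 broadcasts.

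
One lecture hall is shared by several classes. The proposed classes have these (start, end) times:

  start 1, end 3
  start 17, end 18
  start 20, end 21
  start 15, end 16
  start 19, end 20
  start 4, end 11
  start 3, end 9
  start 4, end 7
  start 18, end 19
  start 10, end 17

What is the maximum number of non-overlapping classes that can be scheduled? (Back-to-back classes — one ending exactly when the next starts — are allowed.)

Sorted by end: (1,3)  (4,7)  (3,9)  (4,11)  (15,16)  (10,17)  (17,18)  (18,19)  (19,20)  (20,21)
take (1,3); take (4,7); skip (3,9); take (15,16); skip (10,17); take (17,18); take (18,19); take (19,20); take (20,21).
Selected 7 classes.

7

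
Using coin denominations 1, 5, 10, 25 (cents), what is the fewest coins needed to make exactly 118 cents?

9

Use the largest denomination that fits, subtract, and repeat.
118 = 4×25 + 1×10 + 1×5 + 3×1
Total coins = 4 + 1 + 1 + 3 = 9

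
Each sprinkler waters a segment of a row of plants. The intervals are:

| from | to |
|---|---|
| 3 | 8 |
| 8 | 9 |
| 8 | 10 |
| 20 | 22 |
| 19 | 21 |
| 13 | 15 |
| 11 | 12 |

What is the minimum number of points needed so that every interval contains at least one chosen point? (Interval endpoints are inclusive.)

Sorted: [3,8] [8,9] [8,10] [11,12] [13,15] [19,21] [20,22]
{[3,8],[8,9],[8,10]} hit by 8; {[11,12]} hit by 12; {[13,15]} hit by 15; {[19,21],[20,22]} hit by 21.
Points: 8, 12, 15, 21 (4 total).

4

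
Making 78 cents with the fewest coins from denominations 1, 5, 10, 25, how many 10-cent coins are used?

0

Use the largest denomination that fits, subtract, and repeat.
78 = 3×25 + 3×1
Count of 10: 0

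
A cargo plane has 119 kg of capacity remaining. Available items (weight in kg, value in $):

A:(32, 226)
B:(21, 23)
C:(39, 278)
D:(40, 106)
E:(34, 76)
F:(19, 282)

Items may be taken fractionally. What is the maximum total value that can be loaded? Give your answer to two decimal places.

Ratios (sorted): F 14.84, C 7.13, A 7.06, D 2.65, E 2.24, B 1.10
take F (19 @ 282); take C (39 @ 278); take A (32 @ 226); take 29/40 of D → 76.85. Capacity used 119/119.
Total value = 862.85

862.85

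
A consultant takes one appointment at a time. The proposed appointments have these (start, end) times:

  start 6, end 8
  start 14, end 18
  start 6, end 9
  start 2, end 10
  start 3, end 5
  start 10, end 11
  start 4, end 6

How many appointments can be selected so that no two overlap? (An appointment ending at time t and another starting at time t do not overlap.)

4

Order by finish time; keep every interval that doesn't clash with the previous kept one.
By end time: (3,5), (4,6), (6,8), (6,9), (2,10), (10,11), (14,18).
Pick (3,5); next start ≥ 5 → (6,8); next start ≥ 8 → (10,11); next start ≥ 11 → (14,18).
Selected 4 appointments.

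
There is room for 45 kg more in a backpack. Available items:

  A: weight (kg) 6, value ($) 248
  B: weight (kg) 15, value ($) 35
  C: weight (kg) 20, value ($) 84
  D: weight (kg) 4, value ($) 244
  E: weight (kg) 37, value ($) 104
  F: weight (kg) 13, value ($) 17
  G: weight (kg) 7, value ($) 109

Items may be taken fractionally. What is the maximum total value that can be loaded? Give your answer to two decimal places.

Greedy by value/weight ratio, highest first.
Order: D (244/4=61.00) > A (248/6=41.33) > G (109/7=15.57) > C (84/20=4.20) > E (104/37=2.81) > B (35/15=2.33) > F (17/13=1.31)
Fill: take D (4 @ 244) → take A (6 @ 248) → take G (7 @ 109) → take C (20 @ 84) → take 8/37 of E → 22.49; 45/45 used.
Total value = 707.49

707.49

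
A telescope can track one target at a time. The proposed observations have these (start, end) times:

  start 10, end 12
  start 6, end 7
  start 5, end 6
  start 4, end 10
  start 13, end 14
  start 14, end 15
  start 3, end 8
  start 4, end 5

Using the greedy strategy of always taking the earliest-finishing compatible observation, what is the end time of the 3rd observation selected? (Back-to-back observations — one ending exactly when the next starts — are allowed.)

7

Greedy by earliest finish: after sorting by end time, pick each interval compatible with the last pick.
Sorted by end: (4,5)  (5,6)  (6,7)  (3,8)  (4,10)  (10,12)  (13,14)  (14,15)
take (4,5); take (5,6); take (6,7); skip (3,8); take (10,12); take (13,14); take (14,15).
Selected: (4,5) (5,6) (6,7) (10,12) (13,14) (14,15)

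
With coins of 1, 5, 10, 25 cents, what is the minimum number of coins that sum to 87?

87 − 3×25→12 − 1×10→2 − 2×1→0
Total coins = 3 + 1 + 2 = 6

6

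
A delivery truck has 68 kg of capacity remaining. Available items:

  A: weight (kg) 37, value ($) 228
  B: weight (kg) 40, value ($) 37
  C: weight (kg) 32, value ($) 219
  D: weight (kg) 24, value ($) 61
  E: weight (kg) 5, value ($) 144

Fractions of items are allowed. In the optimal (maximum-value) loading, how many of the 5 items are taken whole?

2

Greedy by value/weight ratio, highest first.
Ratios (sorted): E 28.80, C 6.84, A 6.16, D 2.54, B 0.93
take E (5 @ 144); take C (32 @ 219); take 31/37 of A → 191.03. Capacity used 68/68.
2 item(s) taken whole; one partial (take 31/37 of A).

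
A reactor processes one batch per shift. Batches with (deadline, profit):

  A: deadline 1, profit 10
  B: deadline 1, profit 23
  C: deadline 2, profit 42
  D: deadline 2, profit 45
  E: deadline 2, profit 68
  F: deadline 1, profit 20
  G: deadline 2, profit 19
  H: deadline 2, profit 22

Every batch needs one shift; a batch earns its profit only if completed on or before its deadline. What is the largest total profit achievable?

113

Take jobs in profit order; each goes to the latest open slot no later than its deadline.
By profit: E(d2,68), D(d2,45), C(d2,42), B(d1,23), H(d2,22), F(d1,20), G(d2,19), A(d1,10)
E→slot 2; D→slot 1; C skipped; B skipped; H skipped; F skipped; G skipped; A skipped.
Profit = 45 + 68 = 113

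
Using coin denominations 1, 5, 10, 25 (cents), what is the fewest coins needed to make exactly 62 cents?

5

Use the largest denomination that fits, subtract, and repeat.
62 = 2×25 + 1×10 + 2×1
Total coins = 2 + 1 + 2 = 5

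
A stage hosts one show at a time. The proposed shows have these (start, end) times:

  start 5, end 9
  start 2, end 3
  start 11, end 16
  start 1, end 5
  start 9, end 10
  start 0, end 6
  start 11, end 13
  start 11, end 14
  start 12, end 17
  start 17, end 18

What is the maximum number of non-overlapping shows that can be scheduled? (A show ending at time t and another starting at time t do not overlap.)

5

Sort by end time and greedily take each interval whose start is ≥ the last chosen end.
By end time: (2,3), (1,5), (0,6), (5,9), (9,10), (11,13), (11,14), (11,16), (12,17), (17,18).
Pick (2,3); next start ≥ 3 → (5,9); next start ≥ 9 → (9,10); next start ≥ 10 → (11,13); next start ≥ 13 → (17,18).
Selected 5 shows.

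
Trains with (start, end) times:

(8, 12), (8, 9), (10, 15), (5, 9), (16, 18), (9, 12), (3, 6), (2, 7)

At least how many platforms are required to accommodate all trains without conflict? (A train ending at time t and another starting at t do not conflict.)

3

starts: [2, 3, 5, 8, 8, 9, 10, 16]
ends:   [6, 7, 9, 9, 12, 12, 15, 18]
s2→1 s3→2 s5→3  — peak 3.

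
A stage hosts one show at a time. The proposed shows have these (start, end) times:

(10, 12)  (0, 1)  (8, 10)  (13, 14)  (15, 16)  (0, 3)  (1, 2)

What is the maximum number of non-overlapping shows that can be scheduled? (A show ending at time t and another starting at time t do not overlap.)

Sort by end time and greedily take each interval whose start is ≥ the last chosen end.
Sorted by end: (0,1)  (1,2)  (0,3)  (8,10)  (10,12)  (13,14)  (15,16)
take (0,1); take (1,2); take (8,10); take (10,12); take (13,14); take (15,16).
Selected 6 shows.

6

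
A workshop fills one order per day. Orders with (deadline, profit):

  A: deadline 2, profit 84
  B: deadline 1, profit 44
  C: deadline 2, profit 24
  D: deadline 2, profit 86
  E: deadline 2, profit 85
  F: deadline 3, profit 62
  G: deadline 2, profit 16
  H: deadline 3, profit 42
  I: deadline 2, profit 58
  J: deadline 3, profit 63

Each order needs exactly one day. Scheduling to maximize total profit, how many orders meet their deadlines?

3

Take jobs in profit order; each goes to the latest open slot no later than its deadline.
Profit order: D=86 E=85 A=84 J=63 F=62 I=58 B=44 H=42 C=24 G=16
Assign: D→slot 2, E→slot 1, A skipped, J→slot 3, F skipped, I skipped, B skipped, H skipped, C skipped, G skipped.
Slots: [1:E] [2:D] [3:J]
3 of 10 scheduled.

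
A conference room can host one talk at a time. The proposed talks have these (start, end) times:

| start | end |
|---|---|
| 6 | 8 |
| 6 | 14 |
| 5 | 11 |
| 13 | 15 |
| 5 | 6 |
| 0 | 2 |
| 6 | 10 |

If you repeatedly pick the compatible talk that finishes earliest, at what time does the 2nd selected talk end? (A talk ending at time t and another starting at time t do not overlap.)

6

Greedy by earliest finish: after sorting by end time, pick each interval compatible with the last pick.
Sorted by end: (0,2)  (5,6)  (6,8)  (6,10)  (5,11)  (6,14)  (13,15)
take (0,2); take (5,6); take (6,8); skip (6,10); take (13,15).
Selected: (0,2) (5,6) (6,8) (13,15)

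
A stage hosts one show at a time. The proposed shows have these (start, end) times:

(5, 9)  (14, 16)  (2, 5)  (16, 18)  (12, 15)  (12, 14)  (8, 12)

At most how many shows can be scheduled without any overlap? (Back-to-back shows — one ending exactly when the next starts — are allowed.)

5

By end time: (2,5), (5,9), (8,12), (12,14), (12,15), (14,16), (16,18).
Pick (2,5); next start ≥ 5 → (5,9); next start ≥ 9 → (12,14); next start ≥ 14 → (14,16); next start ≥ 16 → (16,18).
Selected 5 shows.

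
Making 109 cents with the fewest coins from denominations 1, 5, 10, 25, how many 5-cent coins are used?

Use the largest denomination that fits, subtract, and repeat.
109 = 4×25 + 1×5 + 4×1
Count of 5: 1

1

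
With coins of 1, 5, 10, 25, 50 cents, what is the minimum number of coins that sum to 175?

4

175 = 3×50 + 1×25
Total coins = 3 + 1 = 4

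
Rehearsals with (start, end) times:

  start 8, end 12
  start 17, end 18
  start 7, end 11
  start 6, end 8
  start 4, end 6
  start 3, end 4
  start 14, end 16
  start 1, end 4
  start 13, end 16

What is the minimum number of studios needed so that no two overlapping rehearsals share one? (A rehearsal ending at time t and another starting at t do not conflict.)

starts: [1, 3, 4, 6, 7, 8, 13, 14, 17]
ends:   [4, 4, 6, 8, 11, 12, 16, 16, 18]
s1→1 s3→2  — peak 2.

2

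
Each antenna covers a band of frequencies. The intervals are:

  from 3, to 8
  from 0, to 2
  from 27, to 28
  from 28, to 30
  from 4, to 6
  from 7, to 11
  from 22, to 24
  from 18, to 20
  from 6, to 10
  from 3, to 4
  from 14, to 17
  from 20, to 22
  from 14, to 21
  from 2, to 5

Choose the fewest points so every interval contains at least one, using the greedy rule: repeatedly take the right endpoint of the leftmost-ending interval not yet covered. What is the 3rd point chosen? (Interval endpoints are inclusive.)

Process intervals by earliest right end; each time one isn't hit yet, stab at its right endpoint.
By right end: [0,2]  [3,4]  [2,5]  [4,6]  [3,8]  [6,10]  [7,11]  [14,17]  [18,20]  [14,21]  [20,22]  [22,24]  [27,28]  [28,30]
[0,2] uncovered → point at 2; [3,4] uncovered → point at 4; [6,10] uncovered → point at 10; [14,17] uncovered → point at 17; [18,20] uncovered → point at 20; [22,24] uncovered → point at 24; [27,28] uncovered → point at 28.
Points: 2, 4, 10, 17, 20, 24, 28 (7 total).

10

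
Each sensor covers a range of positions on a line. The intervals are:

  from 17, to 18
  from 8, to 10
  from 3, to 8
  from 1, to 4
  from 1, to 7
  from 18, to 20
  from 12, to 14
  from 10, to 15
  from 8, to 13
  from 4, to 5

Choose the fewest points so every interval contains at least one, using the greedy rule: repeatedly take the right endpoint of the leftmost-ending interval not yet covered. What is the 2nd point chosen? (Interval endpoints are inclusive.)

Sort by right endpoint; whenever an interval is uncovered, place a point at its right end.
By right end: [1,4]  [4,5]  [1,7]  [3,8]  [8,10]  [8,13]  [12,14]  [10,15]  [17,18]  [18,20]
[1,4] uncovered → point at 4; [8,10] uncovered → point at 10; [12,14] uncovered → point at 14; [17,18] uncovered → point at 18.
Points: 4, 10, 14, 18 (4 total).

10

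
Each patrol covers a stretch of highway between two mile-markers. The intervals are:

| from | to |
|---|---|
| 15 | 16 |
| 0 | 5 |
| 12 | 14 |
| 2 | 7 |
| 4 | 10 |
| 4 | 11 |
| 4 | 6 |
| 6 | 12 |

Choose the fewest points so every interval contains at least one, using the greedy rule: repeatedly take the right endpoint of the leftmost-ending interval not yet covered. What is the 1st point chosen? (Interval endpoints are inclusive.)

5

Sorted: [0,5] [4,6] [2,7] [4,10] [4,11] [6,12] [12,14] [15,16]
{[0,5],[4,6],[2,7],[4,10],[4,11]} hit by 5; {[6,12],[12,14]} hit by 12; {[15,16]} hit by 16.
Points: 5, 12, 16 (3 total).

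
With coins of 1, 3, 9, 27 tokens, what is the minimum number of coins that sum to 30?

2

30 − 1×27→3 − 1×3→0
Total coins = 1 + 1 = 2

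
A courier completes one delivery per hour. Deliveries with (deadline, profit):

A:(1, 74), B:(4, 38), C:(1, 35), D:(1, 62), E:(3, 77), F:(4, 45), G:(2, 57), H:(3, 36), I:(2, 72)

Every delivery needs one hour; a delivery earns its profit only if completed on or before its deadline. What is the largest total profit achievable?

268

Take jobs in profit order; each goes to the latest open slot no later than its deadline.
Profit order: E=77 A=74 I=72 D=62 G=57 F=45 B=38 H=36 C=35
Assign: E→slot 3, A→slot 1, I→slot 2, D skipped, G skipped, F→slot 4, B skipped, H skipped, C skipped.
Slots: [1:A] [2:I] [3:E] [4:F]
Profit = 74 + 72 + 77 + 45 = 268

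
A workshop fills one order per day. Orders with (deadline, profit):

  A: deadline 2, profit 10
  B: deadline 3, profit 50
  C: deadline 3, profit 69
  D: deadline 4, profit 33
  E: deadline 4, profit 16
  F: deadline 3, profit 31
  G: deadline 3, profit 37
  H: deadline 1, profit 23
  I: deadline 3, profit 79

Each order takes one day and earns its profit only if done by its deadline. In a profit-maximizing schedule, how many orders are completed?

Sort by profit descending; place each in the latest free slot ≤ its deadline.
By profit: I(d3,79), C(d3,69), B(d3,50), G(d3,37), D(d4,33), F(d3,31), H(d1,23), E(d4,16), A(d2,10)
I→slot 3; C→slot 2; B→slot 1; G skipped; D→slot 4; F skipped; H skipped; E skipped; A skipped.
4 of 9 scheduled.

4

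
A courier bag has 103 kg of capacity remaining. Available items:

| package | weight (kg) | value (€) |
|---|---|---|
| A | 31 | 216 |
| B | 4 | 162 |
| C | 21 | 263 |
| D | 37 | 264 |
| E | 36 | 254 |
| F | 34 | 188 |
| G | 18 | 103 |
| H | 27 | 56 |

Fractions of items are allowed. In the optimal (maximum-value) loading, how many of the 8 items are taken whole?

4

Sort by value per unit weight and fill in that order.
Ratios (sorted): B 40.50, C 12.52, D 7.14, E 7.06, A 6.97, G 5.72, F 5.53, H 2.07
take B (4 @ 162); take C (21 @ 263); take D (37 @ 264); take E (36 @ 254); take 5/31 of A → 34.84. Capacity used 103/103.
4 item(s) taken whole; one partial (take 5/31 of A).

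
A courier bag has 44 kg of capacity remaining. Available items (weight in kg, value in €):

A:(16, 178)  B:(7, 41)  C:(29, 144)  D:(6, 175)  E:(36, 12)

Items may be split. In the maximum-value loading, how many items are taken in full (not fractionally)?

3

Greedy by value/weight ratio, highest first.
Order: D (175/6=29.17) > A (178/16=11.12) > B (41/7=5.86) > C (144/29=4.97) > E (12/36=0.33)
Fill: take D (6 @ 175) → take A (16 @ 178) → take B (7 @ 41) → take 15/29 of C → 74.48; 44/44 used.
3 item(s) taken whole; one partial (take 15/29 of C).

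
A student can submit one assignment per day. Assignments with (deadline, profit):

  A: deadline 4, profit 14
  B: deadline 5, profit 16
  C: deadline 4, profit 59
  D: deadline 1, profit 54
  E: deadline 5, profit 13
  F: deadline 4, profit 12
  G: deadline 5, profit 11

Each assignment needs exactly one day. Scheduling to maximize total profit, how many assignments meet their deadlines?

5

Profit order: C=59 D=54 B=16 A=14 E=13 F=12 G=11
Assign: C→slot 4, D→slot 1, B→slot 5, A→slot 3, E→slot 2, F skipped, G skipped.
Slots: [1:D] [2:E] [3:A] [4:C] [5:B]
5 of 7 scheduled.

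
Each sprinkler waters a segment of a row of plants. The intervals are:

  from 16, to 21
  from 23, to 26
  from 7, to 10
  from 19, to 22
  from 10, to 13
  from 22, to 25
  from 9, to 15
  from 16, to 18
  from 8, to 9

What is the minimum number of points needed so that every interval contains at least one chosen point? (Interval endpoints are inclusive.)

By right end: [8,9]  [7,10]  [10,13]  [9,15]  [16,18]  [16,21]  [19,22]  [22,25]  [23,26]
[8,9] uncovered → point at 9; [10,13] uncovered → point at 13; [16,18] uncovered → point at 18; [19,22] uncovered → point at 22; [23,26] uncovered → point at 26.
Points: 9, 13, 18, 22, 26 (5 total).

5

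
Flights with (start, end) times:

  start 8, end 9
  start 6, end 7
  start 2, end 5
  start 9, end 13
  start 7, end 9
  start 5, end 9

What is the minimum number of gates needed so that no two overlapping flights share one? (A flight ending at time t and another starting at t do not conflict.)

starts: [2, 5, 6, 7, 8, 9]
ends:   [5, 7, 9, 9, 9, 13]
s2→1 e5→0 s5→1 s6→2 e7→1 s7→2 s8→3  — peak 3.

3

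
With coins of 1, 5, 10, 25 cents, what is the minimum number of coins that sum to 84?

8

Greedy: take as many of the largest coin as possible, then repeat with the remainder.
84 = 3×25 + 1×5 + 4×1
Total coins = 3 + 1 + 4 = 8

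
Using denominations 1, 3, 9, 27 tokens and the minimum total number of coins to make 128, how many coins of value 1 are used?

Greedy: take as many of the largest coin as possible, then repeat with the remainder.
128 = 4×27 + 2×9 + 2×1
Count of 1: 2

2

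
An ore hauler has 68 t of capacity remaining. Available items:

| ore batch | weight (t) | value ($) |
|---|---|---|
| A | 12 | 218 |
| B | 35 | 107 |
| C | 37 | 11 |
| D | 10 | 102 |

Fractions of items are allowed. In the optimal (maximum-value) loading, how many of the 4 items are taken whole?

Sort by value per unit weight and fill in that order.
Ratios (sorted): A 18.17, D 10.20, B 3.06, C 0.30
take A (12 @ 218); take D (10 @ 102); take B (35 @ 107); take 11/37 of C → 3.27. Capacity used 68/68.
3 item(s) taken whole; one partial (take 11/37 of C).

3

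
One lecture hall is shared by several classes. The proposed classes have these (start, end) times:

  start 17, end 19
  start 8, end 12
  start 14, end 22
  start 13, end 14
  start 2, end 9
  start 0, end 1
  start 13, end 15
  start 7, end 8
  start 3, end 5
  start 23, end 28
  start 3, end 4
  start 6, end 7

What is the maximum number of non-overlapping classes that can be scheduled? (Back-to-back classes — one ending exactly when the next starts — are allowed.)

8

Greedy by earliest finish: after sorting by end time, pick each interval compatible with the last pick.
Sorted by end: (0,1)  (3,4)  (3,5)  (6,7)  (7,8)  (2,9)  (8,12)  (13,14)  (13,15)  (17,19)  (14,22)  (23,28)
take (0,1); take (3,4); take (6,7); take (7,8); take (8,12); take (13,14); skip (13,15); take (17,19); skip (14,22); take (23,28).
Selected 8 classes.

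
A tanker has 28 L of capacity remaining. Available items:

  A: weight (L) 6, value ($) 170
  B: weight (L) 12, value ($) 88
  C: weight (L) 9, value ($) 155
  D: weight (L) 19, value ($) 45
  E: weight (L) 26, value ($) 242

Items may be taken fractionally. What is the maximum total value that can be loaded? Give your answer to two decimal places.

446.00

Sort by value per unit weight and fill in that order.
Order: A (170/6=28.33) > C (155/9=17.22) > E (242/26=9.31) > B (88/12=7.33) > D (45/19=2.37)
Fill: take A (6 @ 170) → take C (9 @ 155) → take 13/26 of E → 121.00; 28/28 used.
Total value = 446.00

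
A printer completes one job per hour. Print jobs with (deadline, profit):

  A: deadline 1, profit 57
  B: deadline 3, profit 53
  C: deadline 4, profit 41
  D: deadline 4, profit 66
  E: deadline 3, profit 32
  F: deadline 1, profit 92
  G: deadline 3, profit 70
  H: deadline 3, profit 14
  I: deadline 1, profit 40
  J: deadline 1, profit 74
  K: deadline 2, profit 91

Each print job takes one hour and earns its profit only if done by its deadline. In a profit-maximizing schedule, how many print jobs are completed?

4

Sort by profit descending; place each in the latest free slot ≤ its deadline.
Profit order: F=92 K=91 J=74 G=70 D=66 A=57 B=53 C=41 I=40 E=32 H=14
Assign: F→slot 1, K→slot 2, J skipped, G→slot 3, D→slot 4, A skipped, B skipped, C skipped, I skipped, E skipped, H skipped.
Slots: [1:F] [2:K] [3:G] [4:D]
4 of 11 scheduled.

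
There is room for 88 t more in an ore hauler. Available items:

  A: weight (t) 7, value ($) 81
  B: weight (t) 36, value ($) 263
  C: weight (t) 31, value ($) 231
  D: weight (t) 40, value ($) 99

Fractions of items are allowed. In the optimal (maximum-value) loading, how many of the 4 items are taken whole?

Ratios (sorted): A 11.57, C 7.45, B 7.31, D 2.48
take A (7 @ 81); take C (31 @ 231); take B (36 @ 263); take 14/40 of D → 34.65. Capacity used 88/88.
3 item(s) taken whole; one partial (take 14/40 of D).

3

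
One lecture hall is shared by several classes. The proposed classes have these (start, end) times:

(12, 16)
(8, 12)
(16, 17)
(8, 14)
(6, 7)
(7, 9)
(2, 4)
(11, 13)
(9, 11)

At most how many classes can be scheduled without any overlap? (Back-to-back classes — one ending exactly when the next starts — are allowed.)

6

Sort by end time and greedily take each interval whose start is ≥ the last chosen end.
By end time: (2,4), (6,7), (7,9), (9,11), (8,12), (11,13), (8,14), (12,16), (16,17).
Pick (2,4); next start ≥ 4 → (6,7); next start ≥ 7 → (7,9); next start ≥ 9 → (9,11); next start ≥ 11 → (11,13); next start ≥ 13 → (16,17).
Selected 6 classes.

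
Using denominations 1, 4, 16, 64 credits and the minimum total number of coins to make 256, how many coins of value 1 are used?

0

256 = 4×64
Count of 1: 0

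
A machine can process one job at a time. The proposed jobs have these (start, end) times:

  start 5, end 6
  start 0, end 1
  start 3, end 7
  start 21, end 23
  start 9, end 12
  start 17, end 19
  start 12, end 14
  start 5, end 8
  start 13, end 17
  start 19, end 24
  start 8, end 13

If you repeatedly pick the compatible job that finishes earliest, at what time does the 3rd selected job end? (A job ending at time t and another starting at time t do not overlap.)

12

By end time: (0,1), (5,6), (3,7), (5,8), (9,12), (8,13), (12,14), (13,17), (17,19), (21,23), (19,24).
Pick (0,1); next start ≥ 1 → (5,6); next start ≥ 6 → (9,12); next start ≥ 12 → (12,14); next start ≥ 14 → (17,19); next start ≥ 19 → (21,23).
Selected: (0,1) (5,6) (9,12) (12,14) (17,19) (21,23)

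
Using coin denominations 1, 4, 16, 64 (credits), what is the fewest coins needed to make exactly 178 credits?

Use the largest denomination that fits, subtract, and repeat.
178 = 2×64 + 3×16 + 2×1
Total coins = 2 + 3 + 2 = 7

7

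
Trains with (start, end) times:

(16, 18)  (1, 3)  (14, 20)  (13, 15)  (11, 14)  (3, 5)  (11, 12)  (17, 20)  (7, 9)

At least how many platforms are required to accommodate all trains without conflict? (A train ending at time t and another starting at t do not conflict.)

3

Count concurrent intervals with a sweep; the peak is the room count.
starts: [1, 3, 7, 11, 11, 13, 14, 16, 17]
ends:   [3, 5, 9, 12, 14, 15, 18, 20, 20]
s1→1 e3→0 s3→1 e5→0 s7→1 e9→0 s11→1 s11→2 e12→1 s13→2 e14→1 s14→2 e15→1 s16→2 s17→3  — peak 3.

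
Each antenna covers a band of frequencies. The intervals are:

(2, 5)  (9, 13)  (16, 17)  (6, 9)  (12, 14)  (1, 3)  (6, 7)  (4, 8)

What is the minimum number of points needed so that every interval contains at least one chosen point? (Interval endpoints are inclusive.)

4

Sort by right endpoint; whenever an interval is uncovered, place a point at its right end.
Sorted: [1,3] [2,5] [6,7] [4,8] [6,9] [9,13] [12,14] [16,17]
{[1,3],[2,5]} hit by 3; {[6,7],[4,8],[6,9]} hit by 7; {[9,13],[12,14]} hit by 13; {[16,17]} hit by 17.
Points: 3, 7, 13, 17 (4 total).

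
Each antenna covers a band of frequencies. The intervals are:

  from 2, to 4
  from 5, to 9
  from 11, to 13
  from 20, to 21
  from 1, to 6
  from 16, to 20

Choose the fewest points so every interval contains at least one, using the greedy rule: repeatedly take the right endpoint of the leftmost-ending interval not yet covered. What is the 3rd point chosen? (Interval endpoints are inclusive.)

13

Sort by right endpoint; whenever an interval is uncovered, place a point at its right end.
Sorted: [2,4] [1,6] [5,9] [11,13] [16,20] [20,21]
{[2,4],[1,6]} hit by 4; {[5,9]} hit by 9; {[11,13]} hit by 13; {[16,20],[20,21]} hit by 20.
Points: 4, 9, 13, 20 (4 total).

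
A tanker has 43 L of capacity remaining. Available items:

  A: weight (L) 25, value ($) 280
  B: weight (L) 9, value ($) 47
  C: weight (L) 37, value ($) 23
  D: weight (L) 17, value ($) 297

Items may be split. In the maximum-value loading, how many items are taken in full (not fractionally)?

2

Greedy by value/weight ratio, highest first.
Order: D (297/17=17.47) > A (280/25=11.20) > B (47/9=5.22) > C (23/37=0.62)
Fill: take D (17 @ 297) → take A (25 @ 280) → take 1/9 of B → 5.22; 43/43 used.
2 item(s) taken whole; one partial (take 1/9 of B).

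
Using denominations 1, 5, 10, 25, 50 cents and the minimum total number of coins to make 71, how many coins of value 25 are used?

0

71 = 1×50 + 2×10 + 1×1
Count of 25: 0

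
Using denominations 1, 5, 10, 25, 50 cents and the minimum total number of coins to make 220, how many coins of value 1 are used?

0

Use the largest denomination that fits, subtract, and repeat.
220 = 4×50 + 2×10
Count of 1: 0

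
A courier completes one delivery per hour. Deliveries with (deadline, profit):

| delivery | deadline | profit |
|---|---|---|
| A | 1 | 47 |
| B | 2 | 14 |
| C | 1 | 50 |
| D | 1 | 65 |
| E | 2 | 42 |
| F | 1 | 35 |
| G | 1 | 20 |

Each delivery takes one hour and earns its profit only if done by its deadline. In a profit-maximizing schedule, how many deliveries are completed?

By profit: D(d1,65), C(d1,50), A(d1,47), E(d2,42), F(d1,35), G(d1,20), B(d2,14)
D→slot 1; C skipped; A skipped; E→slot 2; F skipped; G skipped; B skipped.
2 of 7 scheduled.

2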